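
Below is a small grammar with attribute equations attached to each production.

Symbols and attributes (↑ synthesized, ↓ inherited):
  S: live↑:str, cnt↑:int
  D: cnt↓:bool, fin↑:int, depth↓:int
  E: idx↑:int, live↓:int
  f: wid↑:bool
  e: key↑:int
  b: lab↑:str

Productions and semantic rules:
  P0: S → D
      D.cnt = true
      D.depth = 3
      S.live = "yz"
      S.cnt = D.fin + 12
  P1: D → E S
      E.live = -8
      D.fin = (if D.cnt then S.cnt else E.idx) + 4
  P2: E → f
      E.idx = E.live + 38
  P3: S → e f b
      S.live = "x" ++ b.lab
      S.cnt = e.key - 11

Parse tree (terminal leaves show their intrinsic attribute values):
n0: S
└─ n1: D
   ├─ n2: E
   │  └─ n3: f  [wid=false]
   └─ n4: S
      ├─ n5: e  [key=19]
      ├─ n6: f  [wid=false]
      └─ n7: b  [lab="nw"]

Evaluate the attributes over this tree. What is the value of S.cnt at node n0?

1. n1.cnt = true  [true]
2. n1.depth = 3  [3]
3. n2.live = -8  [-8]
4. n3.wid = false  [terminal]
5. n2.idx = 30  [E.live + 38]
6. n5.key = 19  [terminal]
7. n6.wid = false  [terminal]
8. n7.lab = "nw"  [terminal]
9. n4.live = "xnw"  ["x" ++ b.lab]
10. n4.cnt = 8  [e.key - 11]
11. n1.fin = 12  [(if D.cnt then S.cnt else E.idx) + 4]
12. n0.live = "yz"  ["yz"]
13. n0.cnt = 24  [D.fin + 12]

24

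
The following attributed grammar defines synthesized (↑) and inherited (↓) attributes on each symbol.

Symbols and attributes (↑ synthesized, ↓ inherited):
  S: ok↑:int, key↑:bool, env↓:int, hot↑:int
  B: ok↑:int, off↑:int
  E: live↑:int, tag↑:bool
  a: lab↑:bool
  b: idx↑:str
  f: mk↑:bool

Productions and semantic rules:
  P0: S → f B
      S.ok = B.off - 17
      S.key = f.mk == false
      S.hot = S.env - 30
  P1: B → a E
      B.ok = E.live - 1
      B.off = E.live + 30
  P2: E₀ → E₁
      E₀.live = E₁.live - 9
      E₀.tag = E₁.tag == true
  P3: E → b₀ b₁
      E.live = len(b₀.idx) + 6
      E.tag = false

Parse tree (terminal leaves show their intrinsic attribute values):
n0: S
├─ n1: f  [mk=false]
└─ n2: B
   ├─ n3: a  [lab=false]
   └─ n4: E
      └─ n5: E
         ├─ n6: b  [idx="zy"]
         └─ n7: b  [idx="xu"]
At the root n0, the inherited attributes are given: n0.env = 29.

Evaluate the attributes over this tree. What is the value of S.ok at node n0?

12

1. n0.env = 29  [given at root]
2. n1.mk = false  [terminal]
3. n3.lab = false  [terminal]
4. n6.idx = "zy"  [terminal]
5. n7.idx = "xu"  [terminal]
6. n5.live = 8  [len(b₀.idx) + 6]
7. n5.tag = false  [false]
8. n4.live = -1  [E₁.live - 9]
9. n4.tag = false  [E₁.tag == true]
10. n2.ok = -2  [E.live - 1]
11. n2.off = 29  [E.live + 30]
12. n0.ok = 12  [B.off - 17]
13. n0.key = true  [f.mk == false]
14. n0.hot = -1  [S.env - 30]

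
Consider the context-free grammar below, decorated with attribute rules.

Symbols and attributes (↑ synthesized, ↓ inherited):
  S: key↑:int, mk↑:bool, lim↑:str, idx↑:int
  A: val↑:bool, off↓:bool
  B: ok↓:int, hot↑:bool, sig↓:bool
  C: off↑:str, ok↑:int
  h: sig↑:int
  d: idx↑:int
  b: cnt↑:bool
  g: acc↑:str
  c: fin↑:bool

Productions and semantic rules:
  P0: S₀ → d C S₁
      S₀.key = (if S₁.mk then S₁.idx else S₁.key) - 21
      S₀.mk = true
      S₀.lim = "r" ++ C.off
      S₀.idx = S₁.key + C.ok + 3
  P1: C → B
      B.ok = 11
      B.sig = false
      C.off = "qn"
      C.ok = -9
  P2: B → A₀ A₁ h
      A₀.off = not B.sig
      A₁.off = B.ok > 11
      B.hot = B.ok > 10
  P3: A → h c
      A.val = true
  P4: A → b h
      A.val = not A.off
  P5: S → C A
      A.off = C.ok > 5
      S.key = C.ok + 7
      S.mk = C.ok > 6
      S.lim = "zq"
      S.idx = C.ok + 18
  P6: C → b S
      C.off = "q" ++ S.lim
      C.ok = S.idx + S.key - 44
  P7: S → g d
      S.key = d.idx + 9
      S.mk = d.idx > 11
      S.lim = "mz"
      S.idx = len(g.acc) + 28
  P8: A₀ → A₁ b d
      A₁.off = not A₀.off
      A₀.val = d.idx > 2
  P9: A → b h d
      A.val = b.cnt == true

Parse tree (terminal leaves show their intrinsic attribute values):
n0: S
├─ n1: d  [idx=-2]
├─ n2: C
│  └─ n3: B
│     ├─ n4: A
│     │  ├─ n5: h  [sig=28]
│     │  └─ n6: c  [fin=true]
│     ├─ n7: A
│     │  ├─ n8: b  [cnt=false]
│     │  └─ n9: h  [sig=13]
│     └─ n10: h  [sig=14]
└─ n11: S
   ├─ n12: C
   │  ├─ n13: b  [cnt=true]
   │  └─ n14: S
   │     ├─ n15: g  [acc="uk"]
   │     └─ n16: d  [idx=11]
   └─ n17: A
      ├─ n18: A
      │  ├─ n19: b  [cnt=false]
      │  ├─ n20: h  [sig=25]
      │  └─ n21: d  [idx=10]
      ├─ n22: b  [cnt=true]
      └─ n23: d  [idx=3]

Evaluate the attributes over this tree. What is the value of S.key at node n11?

1. n1.idx = -2  [terminal]
2. n3.ok = 11  [11]
3. n3.sig = false  [false]
4. n4.off = true  [not B.sig]
5. n5.sig = 28  [terminal]
6. n6.fin = true  [terminal]
7. n4.val = true  [true]
8. n7.off = false  [B.ok > 11]
9. n8.cnt = false  [terminal]
10. n9.sig = 13  [terminal]
11. n7.val = true  [not A.off]
12. n10.sig = 14  [terminal]
13. n3.hot = true  [B.ok > 10]
14. n2.off = "qn"  ["qn"]
15. n2.ok = -9  [-9]
16. n13.cnt = true  [terminal]
17. n15.acc = "uk"  [terminal]
18. n16.idx = 11  [terminal]
19. n14.key = 20  [d.idx + 9]
20. n14.mk = false  [d.idx > 11]
21. n14.lim = "mz"  ["mz"]
22. n14.idx = 30  [len(g.acc) + 28]
23. n12.off = "qmz"  ["q" ++ S.lim]
24. n12.ok = 6  [S.idx + S.key - 44]
25. n17.off = true  [C.ok > 5]
26. n18.off = false  [not A₀.off]
27. n19.cnt = false  [terminal]
28. n20.sig = 25  [terminal]
29. n21.idx = 10  [terminal]
30. n18.val = false  [b.cnt == true]
31. n22.cnt = true  [terminal]
32. n23.idx = 3  [terminal]
33. n17.val = true  [d.idx > 2]
34. n11.key = 13  [C.ok + 7]
35. n11.mk = false  [C.ok > 6]
36. n11.lim = "zq"  ["zq"]
37. n11.idx = 24  [C.ok + 18]
38. n0.key = -8  [(if S₁.mk then S₁.idx else S₁.key) - 21]
39. n0.mk = true  [true]
40. n0.lim = "rqn"  ["r" ++ C.off]
41. n0.idx = 7  [S₁.key + C.ok + 3]

13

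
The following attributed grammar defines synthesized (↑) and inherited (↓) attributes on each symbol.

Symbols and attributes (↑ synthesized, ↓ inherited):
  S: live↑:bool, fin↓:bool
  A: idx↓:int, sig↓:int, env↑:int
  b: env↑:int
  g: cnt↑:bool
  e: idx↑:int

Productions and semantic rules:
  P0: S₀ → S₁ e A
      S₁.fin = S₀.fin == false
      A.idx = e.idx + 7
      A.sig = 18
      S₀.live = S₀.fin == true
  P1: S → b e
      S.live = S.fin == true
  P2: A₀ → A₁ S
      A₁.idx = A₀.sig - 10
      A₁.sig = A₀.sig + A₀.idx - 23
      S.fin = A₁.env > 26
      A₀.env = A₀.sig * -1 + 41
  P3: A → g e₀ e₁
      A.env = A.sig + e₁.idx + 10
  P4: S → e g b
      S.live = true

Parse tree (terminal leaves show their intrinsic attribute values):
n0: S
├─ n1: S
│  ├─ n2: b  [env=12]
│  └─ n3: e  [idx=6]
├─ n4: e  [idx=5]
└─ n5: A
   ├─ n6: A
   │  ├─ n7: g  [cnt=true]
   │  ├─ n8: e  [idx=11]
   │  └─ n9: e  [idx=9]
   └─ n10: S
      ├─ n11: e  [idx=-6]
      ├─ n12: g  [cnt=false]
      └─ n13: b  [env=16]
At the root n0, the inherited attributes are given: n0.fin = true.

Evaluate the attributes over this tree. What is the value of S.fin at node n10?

1. n0.fin = true  [given at root]
2. n1.fin = false  [S₀.fin == false]
3. n2.env = 12  [terminal]
4. n3.idx = 6  [terminal]
5. n1.live = false  [S.fin == true]
6. n4.idx = 5  [terminal]
7. n5.idx = 12  [e.idx + 7]
8. n5.sig = 18  [18]
9. n6.idx = 8  [A₀.sig - 10]
10. n6.sig = 7  [A₀.sig + A₀.idx - 23]
11. n7.cnt = true  [terminal]
12. n8.idx = 11  [terminal]
13. n9.idx = 9  [terminal]
14. n6.env = 26  [A.sig + e₁.idx + 10]
15. n10.fin = false  [A₁.env > 26]
16. n11.idx = -6  [terminal]
17. n12.cnt = false  [terminal]
18. n13.env = 16  [terminal]
19. n10.live = true  [true]
20. n5.env = 23  [A₀.sig * -1 + 41]
21. n0.live = true  [S₀.fin == true]

false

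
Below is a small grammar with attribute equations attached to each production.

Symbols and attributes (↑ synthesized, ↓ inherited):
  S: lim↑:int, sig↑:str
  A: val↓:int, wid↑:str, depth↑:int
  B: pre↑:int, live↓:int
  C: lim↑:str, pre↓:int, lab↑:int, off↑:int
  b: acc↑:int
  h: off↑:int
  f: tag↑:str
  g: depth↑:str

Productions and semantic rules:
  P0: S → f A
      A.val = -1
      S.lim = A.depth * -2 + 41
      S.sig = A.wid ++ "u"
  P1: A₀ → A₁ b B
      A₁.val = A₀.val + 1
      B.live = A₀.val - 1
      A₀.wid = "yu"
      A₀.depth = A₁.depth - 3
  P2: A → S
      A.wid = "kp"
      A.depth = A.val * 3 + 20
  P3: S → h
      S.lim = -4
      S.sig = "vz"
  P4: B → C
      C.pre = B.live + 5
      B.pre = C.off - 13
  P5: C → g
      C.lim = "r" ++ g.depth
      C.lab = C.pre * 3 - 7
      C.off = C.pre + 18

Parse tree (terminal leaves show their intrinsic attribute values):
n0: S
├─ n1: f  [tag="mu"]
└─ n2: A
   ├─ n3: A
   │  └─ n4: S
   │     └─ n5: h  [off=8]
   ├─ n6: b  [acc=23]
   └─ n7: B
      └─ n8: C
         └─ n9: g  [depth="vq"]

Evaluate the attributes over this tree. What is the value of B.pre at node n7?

8

1. n1.tag = "mu"  [terminal]
2. n2.val = -1  [-1]
3. n3.val = 0  [A₀.val + 1]
4. n5.off = 8  [terminal]
5. n4.lim = -4  [-4]
6. n4.sig = "vz"  ["vz"]
7. n3.wid = "kp"  ["kp"]
8. n3.depth = 20  [A.val * 3 + 20]
9. n6.acc = 23  [terminal]
10. n7.live = -2  [A₀.val - 1]
11. n8.pre = 3  [B.live + 5]
12. n9.depth = "vq"  [terminal]
13. n8.lim = "rvq"  ["r" ++ g.depth]
14. n8.lab = 2  [C.pre * 3 - 7]
15. n8.off = 21  [C.pre + 18]
16. n7.pre = 8  [C.off - 13]
17. n2.wid = "yu"  ["yu"]
18. n2.depth = 17  [A₁.depth - 3]
19. n0.lim = 7  [A.depth * -2 + 41]
20. n0.sig = "yuu"  [A.wid ++ "u"]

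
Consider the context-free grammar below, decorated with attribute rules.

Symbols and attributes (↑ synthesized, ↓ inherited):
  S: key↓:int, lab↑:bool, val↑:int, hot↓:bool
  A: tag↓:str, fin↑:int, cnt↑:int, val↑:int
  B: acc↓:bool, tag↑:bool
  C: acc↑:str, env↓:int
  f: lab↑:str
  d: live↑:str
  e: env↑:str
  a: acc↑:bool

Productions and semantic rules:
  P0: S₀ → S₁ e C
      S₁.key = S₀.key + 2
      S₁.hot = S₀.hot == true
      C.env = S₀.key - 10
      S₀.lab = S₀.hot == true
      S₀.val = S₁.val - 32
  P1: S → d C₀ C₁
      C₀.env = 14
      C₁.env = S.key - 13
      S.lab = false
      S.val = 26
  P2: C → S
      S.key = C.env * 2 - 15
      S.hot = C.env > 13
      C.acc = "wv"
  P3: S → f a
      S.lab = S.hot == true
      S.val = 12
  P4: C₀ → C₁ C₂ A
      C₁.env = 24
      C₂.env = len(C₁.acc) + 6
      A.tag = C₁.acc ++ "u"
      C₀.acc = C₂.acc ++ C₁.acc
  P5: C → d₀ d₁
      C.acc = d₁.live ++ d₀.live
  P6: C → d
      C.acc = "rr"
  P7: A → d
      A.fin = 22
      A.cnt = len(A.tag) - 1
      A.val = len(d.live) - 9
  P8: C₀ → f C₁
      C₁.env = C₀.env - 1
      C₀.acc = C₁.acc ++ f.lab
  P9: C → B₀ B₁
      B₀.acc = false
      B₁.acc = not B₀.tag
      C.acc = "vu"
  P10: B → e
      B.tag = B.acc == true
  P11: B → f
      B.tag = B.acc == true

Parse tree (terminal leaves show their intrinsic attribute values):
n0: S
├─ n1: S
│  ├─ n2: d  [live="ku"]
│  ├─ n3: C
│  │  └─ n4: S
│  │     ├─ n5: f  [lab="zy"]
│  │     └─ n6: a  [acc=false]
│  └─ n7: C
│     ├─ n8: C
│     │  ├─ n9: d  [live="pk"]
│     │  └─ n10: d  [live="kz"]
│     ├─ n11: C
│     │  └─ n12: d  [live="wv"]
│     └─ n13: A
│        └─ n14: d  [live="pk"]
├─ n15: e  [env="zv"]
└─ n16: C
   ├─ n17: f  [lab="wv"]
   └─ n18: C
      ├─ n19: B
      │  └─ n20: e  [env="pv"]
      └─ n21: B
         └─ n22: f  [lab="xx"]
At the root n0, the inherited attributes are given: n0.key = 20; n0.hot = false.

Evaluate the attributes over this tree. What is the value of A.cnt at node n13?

1. n0.key = 20  [given at root]
2. n0.hot = false  [given at root]
3. n1.key = 22  [S₀.key + 2]
4. n1.hot = false  [S₀.hot == true]
5. n2.live = "ku"  [terminal]
6. n3.env = 14  [14]
7. n4.key = 13  [C.env * 2 - 15]
8. n4.hot = true  [C.env > 13]
9. n5.lab = "zy"  [terminal]
10. n6.acc = false  [terminal]
11. n4.lab = true  [S.hot == true]
12. n4.val = 12  [12]
13. n3.acc = "wv"  ["wv"]
14. n7.env = 9  [S.key - 13]
15. n8.env = 24  [24]
16. n9.live = "pk"  [terminal]
17. n10.live = "kz"  [terminal]
18. n8.acc = "kzpk"  [d₁.live ++ d₀.live]
19. n11.env = 10  [len(C₁.acc) + 6]
20. n12.live = "wv"  [terminal]
21. n11.acc = "rr"  ["rr"]
22. n13.tag = "kzpku"  [C₁.acc ++ "u"]
23. n14.live = "pk"  [terminal]
24. n13.fin = 22  [22]
25. n13.cnt = 4  [len(A.tag) - 1]
26. n13.val = -7  [len(d.live) - 9]
27. n7.acc = "rrkzpk"  [C₂.acc ++ C₁.acc]
28. n1.lab = false  [false]
29. n1.val = 26  [26]
30. n15.env = "zv"  [terminal]
31. n16.env = 10  [S₀.key - 10]
32. n17.lab = "wv"  [terminal]
33. n18.env = 9  [C₀.env - 1]
34. n19.acc = false  [false]
35. n20.env = "pv"  [terminal]
36. n19.tag = false  [B.acc == true]
37. n21.acc = true  [not B₀.tag]
38. n22.lab = "xx"  [terminal]
39. n21.tag = true  [B.acc == true]
40. n18.acc = "vu"  ["vu"]
41. n16.acc = "vuwv"  [C₁.acc ++ f.lab]
42. n0.lab = false  [S₀.hot == true]
43. n0.val = -6  [S₁.val - 32]

4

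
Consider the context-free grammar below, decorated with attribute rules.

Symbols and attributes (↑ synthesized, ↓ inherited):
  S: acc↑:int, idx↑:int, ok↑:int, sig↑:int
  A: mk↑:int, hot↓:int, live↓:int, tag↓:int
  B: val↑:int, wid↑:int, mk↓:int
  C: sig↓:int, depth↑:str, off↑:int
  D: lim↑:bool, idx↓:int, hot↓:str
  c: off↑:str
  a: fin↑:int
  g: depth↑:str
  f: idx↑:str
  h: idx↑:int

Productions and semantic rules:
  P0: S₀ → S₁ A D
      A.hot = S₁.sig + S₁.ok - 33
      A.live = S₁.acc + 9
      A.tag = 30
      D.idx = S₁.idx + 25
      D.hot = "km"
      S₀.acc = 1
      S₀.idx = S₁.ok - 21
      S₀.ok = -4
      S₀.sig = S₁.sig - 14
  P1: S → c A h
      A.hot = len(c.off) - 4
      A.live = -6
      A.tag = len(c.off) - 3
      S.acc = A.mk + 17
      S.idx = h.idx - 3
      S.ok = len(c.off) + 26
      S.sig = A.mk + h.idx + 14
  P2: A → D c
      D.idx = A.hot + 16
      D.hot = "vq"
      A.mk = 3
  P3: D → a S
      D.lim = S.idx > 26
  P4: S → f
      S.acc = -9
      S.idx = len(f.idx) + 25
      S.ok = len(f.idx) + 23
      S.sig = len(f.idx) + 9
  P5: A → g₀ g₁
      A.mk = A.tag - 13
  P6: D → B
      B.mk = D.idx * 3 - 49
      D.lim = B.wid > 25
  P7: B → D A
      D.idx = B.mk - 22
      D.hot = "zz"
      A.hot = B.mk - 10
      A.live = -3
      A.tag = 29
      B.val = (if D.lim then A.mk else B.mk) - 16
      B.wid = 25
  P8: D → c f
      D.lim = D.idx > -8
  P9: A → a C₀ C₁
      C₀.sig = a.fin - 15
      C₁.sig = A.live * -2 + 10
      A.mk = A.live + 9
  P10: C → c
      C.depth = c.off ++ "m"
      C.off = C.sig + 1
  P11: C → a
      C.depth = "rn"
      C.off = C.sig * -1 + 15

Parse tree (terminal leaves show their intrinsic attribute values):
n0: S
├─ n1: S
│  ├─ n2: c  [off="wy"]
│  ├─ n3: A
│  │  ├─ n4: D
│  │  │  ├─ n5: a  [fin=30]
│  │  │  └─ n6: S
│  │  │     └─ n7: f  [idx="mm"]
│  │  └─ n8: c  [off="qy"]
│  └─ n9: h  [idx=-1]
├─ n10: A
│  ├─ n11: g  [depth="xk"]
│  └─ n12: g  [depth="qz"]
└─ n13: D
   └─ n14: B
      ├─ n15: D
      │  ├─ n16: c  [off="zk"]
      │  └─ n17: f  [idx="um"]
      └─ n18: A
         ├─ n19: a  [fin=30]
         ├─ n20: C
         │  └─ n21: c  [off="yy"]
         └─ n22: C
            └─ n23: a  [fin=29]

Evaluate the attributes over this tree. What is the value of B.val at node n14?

-2

1. n2.off = "wy"  [terminal]
2. n3.hot = -2  [len(c.off) - 4]
3. n3.live = -6  [-6]
4. n3.tag = -1  [len(c.off) - 3]
5. n4.idx = 14  [A.hot + 16]
6. n4.hot = "vq"  ["vq"]
7. n5.fin = 30  [terminal]
8. n7.idx = "mm"  [terminal]
9. n6.acc = -9  [-9]
10. n6.idx = 27  [len(f.idx) + 25]
11. n6.ok = 25  [len(f.idx) + 23]
12. n6.sig = 11  [len(f.idx) + 9]
13. n4.lim = true  [S.idx > 26]
14. n8.off = "qy"  [terminal]
15. n3.mk = 3  [3]
16. n9.idx = -1  [terminal]
17. n1.acc = 20  [A.mk + 17]
18. n1.idx = -4  [h.idx - 3]
19. n1.ok = 28  [len(c.off) + 26]
20. n1.sig = 16  [A.mk + h.idx + 14]
21. n10.hot = 11  [S₁.sig + S₁.ok - 33]
22. n10.live = 29  [S₁.acc + 9]
23. n10.tag = 30  [30]
24. n11.depth = "xk"  [terminal]
25. n12.depth = "qz"  [terminal]
26. n10.mk = 17  [A.tag - 13]
27. n13.idx = 21  [S₁.idx + 25]
28. n13.hot = "km"  ["km"]
29. n14.mk = 14  [D.idx * 3 - 49]
30. n15.idx = -8  [B.mk - 22]
31. n15.hot = "zz"  ["zz"]
32. n16.off = "zk"  [terminal]
33. n17.idx = "um"  [terminal]
34. n15.lim = false  [D.idx > -8]
35. n18.hot = 4  [B.mk - 10]
36. n18.live = -3  [-3]
37. n18.tag = 29  [29]
38. n19.fin = 30  [terminal]
39. n20.sig = 15  [a.fin - 15]
40. n21.off = "yy"  [terminal]
41. n20.depth = "yym"  [c.off ++ "m"]
42. n20.off = 16  [C.sig + 1]
43. n22.sig = 16  [A.live * -2 + 10]
44. n23.fin = 29  [terminal]
45. n22.depth = "rn"  ["rn"]
46. n22.off = -1  [C.sig * -1 + 15]
47. n18.mk = 6  [A.live + 9]
48. n14.val = -2  [(if D.lim then A.mk else B.mk) - 16]
49. n14.wid = 25  [25]
50. n13.lim = false  [B.wid > 25]
51. n0.acc = 1  [1]
52. n0.idx = 7  [S₁.ok - 21]
53. n0.ok = -4  [-4]
54. n0.sig = 2  [S₁.sig - 14]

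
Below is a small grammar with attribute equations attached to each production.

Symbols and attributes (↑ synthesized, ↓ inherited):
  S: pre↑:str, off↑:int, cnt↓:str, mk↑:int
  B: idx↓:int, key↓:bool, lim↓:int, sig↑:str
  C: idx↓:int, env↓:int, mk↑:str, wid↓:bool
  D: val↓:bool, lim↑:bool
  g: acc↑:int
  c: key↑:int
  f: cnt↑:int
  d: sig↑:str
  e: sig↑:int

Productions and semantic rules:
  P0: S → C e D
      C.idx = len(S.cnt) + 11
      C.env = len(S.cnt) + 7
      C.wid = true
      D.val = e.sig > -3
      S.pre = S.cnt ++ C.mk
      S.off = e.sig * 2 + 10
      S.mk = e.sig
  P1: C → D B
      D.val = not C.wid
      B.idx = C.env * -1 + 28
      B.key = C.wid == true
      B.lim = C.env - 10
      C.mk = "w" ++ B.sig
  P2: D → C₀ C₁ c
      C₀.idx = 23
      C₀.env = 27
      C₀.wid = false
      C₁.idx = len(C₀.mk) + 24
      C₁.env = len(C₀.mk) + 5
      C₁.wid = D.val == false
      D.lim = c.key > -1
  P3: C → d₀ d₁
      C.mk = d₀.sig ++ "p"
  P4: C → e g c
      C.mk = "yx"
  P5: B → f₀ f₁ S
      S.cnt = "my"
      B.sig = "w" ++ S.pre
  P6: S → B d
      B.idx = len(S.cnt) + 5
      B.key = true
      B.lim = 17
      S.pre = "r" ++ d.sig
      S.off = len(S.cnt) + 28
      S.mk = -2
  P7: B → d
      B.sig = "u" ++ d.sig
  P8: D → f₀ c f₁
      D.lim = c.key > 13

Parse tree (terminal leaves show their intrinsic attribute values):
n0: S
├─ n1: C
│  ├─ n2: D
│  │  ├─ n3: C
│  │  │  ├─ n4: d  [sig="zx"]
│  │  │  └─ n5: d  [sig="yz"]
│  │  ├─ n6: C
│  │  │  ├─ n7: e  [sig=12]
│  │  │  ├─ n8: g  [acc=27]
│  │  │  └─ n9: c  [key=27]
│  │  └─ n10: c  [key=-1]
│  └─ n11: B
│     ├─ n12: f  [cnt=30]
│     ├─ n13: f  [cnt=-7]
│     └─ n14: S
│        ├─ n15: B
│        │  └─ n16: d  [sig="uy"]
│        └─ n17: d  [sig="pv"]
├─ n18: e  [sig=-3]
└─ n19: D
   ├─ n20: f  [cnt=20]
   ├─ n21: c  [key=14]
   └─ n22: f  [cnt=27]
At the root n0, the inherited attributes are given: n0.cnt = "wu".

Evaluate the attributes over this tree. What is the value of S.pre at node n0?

"wuwwrpv"

1. n0.cnt = "wu"  [given at root]
2. n1.idx = 13  [len(S.cnt) + 11]
3. n1.env = 9  [len(S.cnt) + 7]
4. n1.wid = true  [true]
5. n2.val = false  [not C.wid]
6. n3.idx = 23  [23]
7. n3.env = 27  [27]
8. n3.wid = false  [false]
9. n4.sig = "zx"  [terminal]
10. n5.sig = "yz"  [terminal]
11. n3.mk = "zxp"  [d₀.sig ++ "p"]
12. n6.idx = 27  [len(C₀.mk) + 24]
13. n6.env = 8  [len(C₀.mk) + 5]
14. n6.wid = true  [D.val == false]
15. n7.sig = 12  [terminal]
16. n8.acc = 27  [terminal]
17. n9.key = 27  [terminal]
18. n6.mk = "yx"  ["yx"]
19. n10.key = -1  [terminal]
20. n2.lim = false  [c.key > -1]
21. n11.idx = 19  [C.env * -1 + 28]
22. n11.key = true  [C.wid == true]
23. n11.lim = -1  [C.env - 10]
24. n12.cnt = 30  [terminal]
25. n13.cnt = -7  [terminal]
26. n14.cnt = "my"  ["my"]
27. n15.idx = 7  [len(S.cnt) + 5]
28. n15.key = true  [true]
29. n15.lim = 17  [17]
30. n16.sig = "uy"  [terminal]
31. n15.sig = "uuy"  ["u" ++ d.sig]
32. n17.sig = "pv"  [terminal]
33. n14.pre = "rpv"  ["r" ++ d.sig]
34. n14.off = 30  [len(S.cnt) + 28]
35. n14.mk = -2  [-2]
36. n11.sig = "wrpv"  ["w" ++ S.pre]
37. n1.mk = "wwrpv"  ["w" ++ B.sig]
38. n18.sig = -3  [terminal]
39. n19.val = false  [e.sig > -3]
40. n20.cnt = 20  [terminal]
41. n21.key = 14  [terminal]
42. n22.cnt = 27  [terminal]
43. n19.lim = true  [c.key > 13]
44. n0.pre = "wuwwrpv"  [S.cnt ++ C.mk]
45. n0.off = 4  [e.sig * 2 + 10]
46. n0.mk = -3  [e.sig]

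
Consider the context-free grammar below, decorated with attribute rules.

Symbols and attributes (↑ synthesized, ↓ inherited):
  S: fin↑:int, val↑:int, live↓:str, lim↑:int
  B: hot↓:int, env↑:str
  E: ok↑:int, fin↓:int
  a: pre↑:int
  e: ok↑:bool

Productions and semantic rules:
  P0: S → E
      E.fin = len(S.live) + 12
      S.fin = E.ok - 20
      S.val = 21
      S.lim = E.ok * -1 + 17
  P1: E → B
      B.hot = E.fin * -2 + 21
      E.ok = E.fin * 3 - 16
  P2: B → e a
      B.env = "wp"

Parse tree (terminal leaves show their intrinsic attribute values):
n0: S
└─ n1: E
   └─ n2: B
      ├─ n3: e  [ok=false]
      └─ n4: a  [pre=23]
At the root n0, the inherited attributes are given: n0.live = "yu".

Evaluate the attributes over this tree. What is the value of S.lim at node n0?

1. n0.live = "yu"  [given at root]
2. n1.fin = 14  [len(S.live) + 12]
3. n2.hot = -7  [E.fin * -2 + 21]
4. n3.ok = false  [terminal]
5. n4.pre = 23  [terminal]
6. n2.env = "wp"  ["wp"]
7. n1.ok = 26  [E.fin * 3 - 16]
8. n0.fin = 6  [E.ok - 20]
9. n0.val = 21  [21]
10. n0.lim = -9  [E.ok * -1 + 17]

-9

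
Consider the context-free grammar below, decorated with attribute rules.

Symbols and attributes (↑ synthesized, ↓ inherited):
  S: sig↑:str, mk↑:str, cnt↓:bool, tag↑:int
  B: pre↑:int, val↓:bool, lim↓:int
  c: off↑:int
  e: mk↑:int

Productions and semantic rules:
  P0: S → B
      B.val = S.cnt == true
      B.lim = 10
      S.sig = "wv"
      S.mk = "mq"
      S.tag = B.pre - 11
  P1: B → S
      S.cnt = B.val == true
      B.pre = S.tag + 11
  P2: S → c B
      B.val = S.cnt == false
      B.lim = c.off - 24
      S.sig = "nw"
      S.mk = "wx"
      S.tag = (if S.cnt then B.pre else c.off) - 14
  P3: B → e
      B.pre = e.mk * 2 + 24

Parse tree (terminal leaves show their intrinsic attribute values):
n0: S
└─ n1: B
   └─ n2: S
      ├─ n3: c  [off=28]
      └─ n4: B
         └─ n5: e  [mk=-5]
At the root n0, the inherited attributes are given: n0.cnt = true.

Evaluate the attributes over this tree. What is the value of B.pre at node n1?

1. n0.cnt = true  [given at root]
2. n1.val = true  [S.cnt == true]
3. n1.lim = 10  [10]
4. n2.cnt = true  [B.val == true]
5. n3.off = 28  [terminal]
6. n4.val = false  [S.cnt == false]
7. n4.lim = 4  [c.off - 24]
8. n5.mk = -5  [terminal]
9. n4.pre = 14  [e.mk * 2 + 24]
10. n2.sig = "nw"  ["nw"]
11. n2.mk = "wx"  ["wx"]
12. n2.tag = 0  [(if S.cnt then B.pre else c.off) - 14]
13. n1.pre = 11  [S.tag + 11]
14. n0.sig = "wv"  ["wv"]
15. n0.mk = "mq"  ["mq"]
16. n0.tag = 0  [B.pre - 11]

11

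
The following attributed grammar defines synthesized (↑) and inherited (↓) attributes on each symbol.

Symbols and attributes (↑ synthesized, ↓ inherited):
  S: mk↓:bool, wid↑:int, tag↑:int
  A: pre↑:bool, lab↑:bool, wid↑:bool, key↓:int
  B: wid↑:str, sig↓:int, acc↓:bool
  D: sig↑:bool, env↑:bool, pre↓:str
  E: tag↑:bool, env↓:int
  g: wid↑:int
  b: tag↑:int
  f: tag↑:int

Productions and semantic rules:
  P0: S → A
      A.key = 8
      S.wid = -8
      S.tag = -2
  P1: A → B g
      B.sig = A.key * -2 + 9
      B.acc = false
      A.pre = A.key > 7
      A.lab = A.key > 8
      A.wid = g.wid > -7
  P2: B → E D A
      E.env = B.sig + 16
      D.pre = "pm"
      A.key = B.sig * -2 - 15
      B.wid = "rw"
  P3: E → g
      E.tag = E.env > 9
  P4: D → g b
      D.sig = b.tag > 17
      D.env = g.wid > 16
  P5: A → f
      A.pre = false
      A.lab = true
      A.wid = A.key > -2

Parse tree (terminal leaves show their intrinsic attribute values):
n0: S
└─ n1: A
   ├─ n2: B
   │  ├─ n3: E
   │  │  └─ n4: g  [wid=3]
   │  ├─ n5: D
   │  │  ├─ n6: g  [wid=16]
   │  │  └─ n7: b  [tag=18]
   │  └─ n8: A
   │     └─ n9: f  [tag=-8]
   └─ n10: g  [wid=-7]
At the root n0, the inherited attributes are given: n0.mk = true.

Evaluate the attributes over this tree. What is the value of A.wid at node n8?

true

1. n0.mk = true  [given at root]
2. n1.key = 8  [8]
3. n2.sig = -7  [A.key * -2 + 9]
4. n2.acc = false  [false]
5. n3.env = 9  [B.sig + 16]
6. n4.wid = 3  [terminal]
7. n3.tag = false  [E.env > 9]
8. n5.pre = "pm"  ["pm"]
9. n6.wid = 16  [terminal]
10. n7.tag = 18  [terminal]
11. n5.sig = true  [b.tag > 17]
12. n5.env = false  [g.wid > 16]
13. n8.key = -1  [B.sig * -2 - 15]
14. n9.tag = -8  [terminal]
15. n8.pre = false  [false]
16. n8.lab = true  [true]
17. n8.wid = true  [A.key > -2]
18. n2.wid = "rw"  ["rw"]
19. n10.wid = -7  [terminal]
20. n1.pre = true  [A.key > 7]
21. n1.lab = false  [A.key > 8]
22. n1.wid = false  [g.wid > -7]
23. n0.wid = -8  [-8]
24. n0.tag = -2  [-2]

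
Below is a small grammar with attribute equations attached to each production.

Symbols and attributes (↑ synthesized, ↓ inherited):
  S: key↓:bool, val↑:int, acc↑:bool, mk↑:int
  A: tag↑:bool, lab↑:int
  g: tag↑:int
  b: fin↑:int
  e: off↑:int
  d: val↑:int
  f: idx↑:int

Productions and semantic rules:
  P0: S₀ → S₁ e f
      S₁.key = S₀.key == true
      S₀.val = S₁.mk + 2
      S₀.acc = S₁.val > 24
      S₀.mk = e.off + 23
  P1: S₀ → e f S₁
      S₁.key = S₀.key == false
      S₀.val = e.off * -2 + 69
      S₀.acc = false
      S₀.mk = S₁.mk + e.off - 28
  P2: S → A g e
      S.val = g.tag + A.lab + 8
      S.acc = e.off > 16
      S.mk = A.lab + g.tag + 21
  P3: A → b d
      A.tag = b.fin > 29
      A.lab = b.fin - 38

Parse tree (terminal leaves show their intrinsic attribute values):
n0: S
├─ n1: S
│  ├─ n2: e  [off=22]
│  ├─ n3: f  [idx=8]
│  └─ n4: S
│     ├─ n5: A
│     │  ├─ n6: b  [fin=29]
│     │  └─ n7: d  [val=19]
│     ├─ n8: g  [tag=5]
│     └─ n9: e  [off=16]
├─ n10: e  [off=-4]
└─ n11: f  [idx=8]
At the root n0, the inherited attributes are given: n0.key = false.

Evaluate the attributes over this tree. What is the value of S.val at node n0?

13

1. n0.key = false  [given at root]
2. n1.key = false  [S₀.key == true]
3. n2.off = 22  [terminal]
4. n3.idx = 8  [terminal]
5. n4.key = true  [S₀.key == false]
6. n6.fin = 29  [terminal]
7. n7.val = 19  [terminal]
8. n5.tag = false  [b.fin > 29]
9. n5.lab = -9  [b.fin - 38]
10. n8.tag = 5  [terminal]
11. n9.off = 16  [terminal]
12. n4.val = 4  [g.tag + A.lab + 8]
13. n4.acc = false  [e.off > 16]
14. n4.mk = 17  [A.lab + g.tag + 21]
15. n1.val = 25  [e.off * -2 + 69]
16. n1.acc = false  [false]
17. n1.mk = 11  [S₁.mk + e.off - 28]
18. n10.off = -4  [terminal]
19. n11.idx = 8  [terminal]
20. n0.val = 13  [S₁.mk + 2]
21. n0.acc = true  [S₁.val > 24]
22. n0.mk = 19  [e.off + 23]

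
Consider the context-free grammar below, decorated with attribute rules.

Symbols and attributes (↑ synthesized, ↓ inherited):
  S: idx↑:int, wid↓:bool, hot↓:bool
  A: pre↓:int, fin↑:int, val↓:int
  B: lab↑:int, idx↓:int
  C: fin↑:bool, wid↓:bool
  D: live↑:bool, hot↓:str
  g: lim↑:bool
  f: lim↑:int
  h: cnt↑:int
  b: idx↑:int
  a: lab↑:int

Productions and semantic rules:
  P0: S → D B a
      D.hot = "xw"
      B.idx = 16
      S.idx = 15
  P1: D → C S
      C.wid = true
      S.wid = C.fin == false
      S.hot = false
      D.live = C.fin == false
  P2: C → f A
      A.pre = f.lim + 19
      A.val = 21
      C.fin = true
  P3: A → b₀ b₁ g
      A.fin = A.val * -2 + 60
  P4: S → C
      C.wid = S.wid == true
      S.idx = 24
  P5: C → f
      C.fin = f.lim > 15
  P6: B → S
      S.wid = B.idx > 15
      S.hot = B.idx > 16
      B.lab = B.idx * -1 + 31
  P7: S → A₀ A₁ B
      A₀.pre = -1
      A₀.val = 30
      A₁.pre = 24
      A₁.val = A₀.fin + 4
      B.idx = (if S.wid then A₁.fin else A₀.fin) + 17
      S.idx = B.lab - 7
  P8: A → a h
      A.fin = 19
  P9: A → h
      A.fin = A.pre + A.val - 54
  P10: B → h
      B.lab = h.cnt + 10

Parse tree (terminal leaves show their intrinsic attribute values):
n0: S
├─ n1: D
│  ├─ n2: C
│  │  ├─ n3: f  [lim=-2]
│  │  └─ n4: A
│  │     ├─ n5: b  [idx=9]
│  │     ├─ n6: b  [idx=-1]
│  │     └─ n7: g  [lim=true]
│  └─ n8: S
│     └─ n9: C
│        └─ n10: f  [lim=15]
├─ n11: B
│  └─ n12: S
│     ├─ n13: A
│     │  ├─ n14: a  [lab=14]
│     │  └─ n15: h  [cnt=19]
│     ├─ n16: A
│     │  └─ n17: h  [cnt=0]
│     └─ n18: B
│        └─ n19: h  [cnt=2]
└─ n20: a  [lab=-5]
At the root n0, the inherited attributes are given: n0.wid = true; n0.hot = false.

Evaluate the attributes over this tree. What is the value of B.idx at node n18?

1. n0.wid = true  [given at root]
2. n0.hot = false  [given at root]
3. n1.hot = "xw"  ["xw"]
4. n2.wid = true  [true]
5. n3.lim = -2  [terminal]
6. n4.pre = 17  [f.lim + 19]
7. n4.val = 21  [21]
8. n5.idx = 9  [terminal]
9. n6.idx = -1  [terminal]
10. n7.lim = true  [terminal]
11. n4.fin = 18  [A.val * -2 + 60]
12. n2.fin = true  [true]
13. n8.wid = false  [C.fin == false]
14. n8.hot = false  [false]
15. n9.wid = false  [S.wid == true]
16. n10.lim = 15  [terminal]
17. n9.fin = false  [f.lim > 15]
18. n8.idx = 24  [24]
19. n1.live = false  [C.fin == false]
20. n11.idx = 16  [16]
21. n12.wid = true  [B.idx > 15]
22. n12.hot = false  [B.idx > 16]
23. n13.pre = -1  [-1]
24. n13.val = 30  [30]
25. n14.lab = 14  [terminal]
26. n15.cnt = 19  [terminal]
27. n13.fin = 19  [19]
28. n16.pre = 24  [24]
29. n16.val = 23  [A₀.fin + 4]
30. n17.cnt = 0  [terminal]
31. n16.fin = -7  [A.pre + A.val - 54]
32. n18.idx = 10  [(if S.wid then A₁.fin else A₀.fin) + 17]
33. n19.cnt = 2  [terminal]
34. n18.lab = 12  [h.cnt + 10]
35. n12.idx = 5  [B.lab - 7]
36. n11.lab = 15  [B.idx * -1 + 31]
37. n20.lab = -5  [terminal]
38. n0.idx = 15  [15]

10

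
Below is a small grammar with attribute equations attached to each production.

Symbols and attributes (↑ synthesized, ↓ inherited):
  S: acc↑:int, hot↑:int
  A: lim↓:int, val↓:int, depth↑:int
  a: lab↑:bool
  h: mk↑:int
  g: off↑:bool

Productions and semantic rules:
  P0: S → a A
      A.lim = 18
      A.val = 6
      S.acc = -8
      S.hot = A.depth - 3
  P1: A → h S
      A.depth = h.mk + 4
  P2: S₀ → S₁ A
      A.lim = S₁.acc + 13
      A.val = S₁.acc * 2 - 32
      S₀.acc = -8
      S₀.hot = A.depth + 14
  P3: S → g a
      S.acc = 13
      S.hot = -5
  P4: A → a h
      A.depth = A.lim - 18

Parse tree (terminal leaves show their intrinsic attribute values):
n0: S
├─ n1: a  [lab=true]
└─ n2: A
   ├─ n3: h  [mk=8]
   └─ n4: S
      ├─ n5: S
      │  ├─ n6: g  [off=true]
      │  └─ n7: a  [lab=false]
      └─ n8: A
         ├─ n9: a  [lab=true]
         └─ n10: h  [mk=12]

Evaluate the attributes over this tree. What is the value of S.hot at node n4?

22

1. n1.lab = true  [terminal]
2. n2.lim = 18  [18]
3. n2.val = 6  [6]
4. n3.mk = 8  [terminal]
5. n6.off = true  [terminal]
6. n7.lab = false  [terminal]
7. n5.acc = 13  [13]
8. n5.hot = -5  [-5]
9. n8.lim = 26  [S₁.acc + 13]
10. n8.val = -6  [S₁.acc * 2 - 32]
11. n9.lab = true  [terminal]
12. n10.mk = 12  [terminal]
13. n8.depth = 8  [A.lim - 18]
14. n4.acc = -8  [-8]
15. n4.hot = 22  [A.depth + 14]
16. n2.depth = 12  [h.mk + 4]
17. n0.acc = -8  [-8]
18. n0.hot = 9  [A.depth - 3]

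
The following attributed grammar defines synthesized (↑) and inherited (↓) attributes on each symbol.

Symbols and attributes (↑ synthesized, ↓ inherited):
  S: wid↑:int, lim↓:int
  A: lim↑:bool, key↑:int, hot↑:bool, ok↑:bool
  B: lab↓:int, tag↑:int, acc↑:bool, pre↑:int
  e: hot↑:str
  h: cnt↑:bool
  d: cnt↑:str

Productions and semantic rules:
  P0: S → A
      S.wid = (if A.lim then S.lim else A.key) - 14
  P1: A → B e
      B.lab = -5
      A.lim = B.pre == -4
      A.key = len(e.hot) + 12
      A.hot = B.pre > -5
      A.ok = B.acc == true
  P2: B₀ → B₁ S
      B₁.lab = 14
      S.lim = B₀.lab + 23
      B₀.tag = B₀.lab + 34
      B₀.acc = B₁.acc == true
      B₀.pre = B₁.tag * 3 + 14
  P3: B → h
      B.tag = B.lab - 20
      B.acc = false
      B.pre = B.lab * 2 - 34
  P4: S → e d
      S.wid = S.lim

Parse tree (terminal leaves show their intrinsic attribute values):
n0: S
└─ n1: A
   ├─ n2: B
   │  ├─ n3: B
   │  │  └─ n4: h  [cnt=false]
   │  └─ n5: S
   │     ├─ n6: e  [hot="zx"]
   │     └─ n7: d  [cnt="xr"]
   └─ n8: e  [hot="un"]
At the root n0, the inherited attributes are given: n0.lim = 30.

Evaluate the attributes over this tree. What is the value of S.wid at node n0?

16

1. n0.lim = 30  [given at root]
2. n2.lab = -5  [-5]
3. n3.lab = 14  [14]
4. n4.cnt = false  [terminal]
5. n3.tag = -6  [B.lab - 20]
6. n3.acc = false  [false]
7. n3.pre = -6  [B.lab * 2 - 34]
8. n5.lim = 18  [B₀.lab + 23]
9. n6.hot = "zx"  [terminal]
10. n7.cnt = "xr"  [terminal]
11. n5.wid = 18  [S.lim]
12. n2.tag = 29  [B₀.lab + 34]
13. n2.acc = false  [B₁.acc == true]
14. n2.pre = -4  [B₁.tag * 3 + 14]
15. n8.hot = "un"  [terminal]
16. n1.lim = true  [B.pre == -4]
17. n1.key = 14  [len(e.hot) + 12]
18. n1.hot = true  [B.pre > -5]
19. n1.ok = false  [B.acc == true]
20. n0.wid = 16  [(if A.lim then S.lim else A.key) - 14]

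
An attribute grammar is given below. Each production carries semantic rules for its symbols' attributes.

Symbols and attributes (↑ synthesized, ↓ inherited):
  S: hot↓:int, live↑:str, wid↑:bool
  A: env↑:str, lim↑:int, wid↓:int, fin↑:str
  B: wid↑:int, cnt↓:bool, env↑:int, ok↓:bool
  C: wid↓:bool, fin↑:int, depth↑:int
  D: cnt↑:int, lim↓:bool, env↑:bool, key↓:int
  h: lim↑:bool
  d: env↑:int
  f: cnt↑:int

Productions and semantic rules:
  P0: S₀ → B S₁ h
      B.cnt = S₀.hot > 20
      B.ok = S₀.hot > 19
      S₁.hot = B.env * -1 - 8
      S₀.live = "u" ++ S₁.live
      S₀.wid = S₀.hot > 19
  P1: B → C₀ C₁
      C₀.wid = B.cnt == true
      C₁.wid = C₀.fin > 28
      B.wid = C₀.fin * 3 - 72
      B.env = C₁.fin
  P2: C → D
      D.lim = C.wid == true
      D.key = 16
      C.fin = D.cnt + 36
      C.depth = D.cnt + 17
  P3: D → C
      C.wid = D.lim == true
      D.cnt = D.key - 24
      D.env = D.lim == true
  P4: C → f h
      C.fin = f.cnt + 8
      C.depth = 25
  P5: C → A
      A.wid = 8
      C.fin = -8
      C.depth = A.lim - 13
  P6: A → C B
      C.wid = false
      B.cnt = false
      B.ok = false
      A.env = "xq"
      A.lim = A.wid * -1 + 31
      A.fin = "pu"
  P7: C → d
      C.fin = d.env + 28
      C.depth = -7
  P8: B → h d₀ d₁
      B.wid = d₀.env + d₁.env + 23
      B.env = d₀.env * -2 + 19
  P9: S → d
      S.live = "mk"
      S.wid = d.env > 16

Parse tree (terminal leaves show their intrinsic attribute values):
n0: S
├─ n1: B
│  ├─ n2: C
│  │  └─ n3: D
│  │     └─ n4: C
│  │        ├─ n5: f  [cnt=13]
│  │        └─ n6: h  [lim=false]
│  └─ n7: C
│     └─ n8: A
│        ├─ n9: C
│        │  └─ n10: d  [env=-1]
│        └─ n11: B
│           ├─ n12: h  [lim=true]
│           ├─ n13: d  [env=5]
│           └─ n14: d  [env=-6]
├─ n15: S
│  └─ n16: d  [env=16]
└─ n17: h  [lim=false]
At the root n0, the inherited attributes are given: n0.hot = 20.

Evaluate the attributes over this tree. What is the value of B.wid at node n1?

1. n0.hot = 20  [given at root]
2. n1.cnt = false  [S₀.hot > 20]
3. n1.ok = true  [S₀.hot > 19]
4. n2.wid = false  [B.cnt == true]
5. n3.lim = false  [C.wid == true]
6. n3.key = 16  [16]
7. n4.wid = false  [D.lim == true]
8. n5.cnt = 13  [terminal]
9. n6.lim = false  [terminal]
10. n4.fin = 21  [f.cnt + 8]
11. n4.depth = 25  [25]
12. n3.cnt = -8  [D.key - 24]
13. n3.env = false  [D.lim == true]
14. n2.fin = 28  [D.cnt + 36]
15. n2.depth = 9  [D.cnt + 17]
16. n7.wid = false  [C₀.fin > 28]
17. n8.wid = 8  [8]
18. n9.wid = false  [false]
19. n10.env = -1  [terminal]
20. n9.fin = 27  [d.env + 28]
21. n9.depth = -7  [-7]
22. n11.cnt = false  [false]
23. n11.ok = false  [false]
24. n12.lim = true  [terminal]
25. n13.env = 5  [terminal]
26. n14.env = -6  [terminal]
27. n11.wid = 22  [d₀.env + d₁.env + 23]
28. n11.env = 9  [d₀.env * -2 + 19]
29. n8.env = "xq"  ["xq"]
30. n8.lim = 23  [A.wid * -1 + 31]
31. n8.fin = "pu"  ["pu"]
32. n7.fin = -8  [-8]
33. n7.depth = 10  [A.lim - 13]
34. n1.wid = 12  [C₀.fin * 3 - 72]
35. n1.env = -8  [C₁.fin]
36. n15.hot = 0  [B.env * -1 - 8]
37. n16.env = 16  [terminal]
38. n15.live = "mk"  ["mk"]
39. n15.wid = false  [d.env > 16]
40. n17.lim = false  [terminal]
41. n0.live = "umk"  ["u" ++ S₁.live]
42. n0.wid = true  [S₀.hot > 19]

12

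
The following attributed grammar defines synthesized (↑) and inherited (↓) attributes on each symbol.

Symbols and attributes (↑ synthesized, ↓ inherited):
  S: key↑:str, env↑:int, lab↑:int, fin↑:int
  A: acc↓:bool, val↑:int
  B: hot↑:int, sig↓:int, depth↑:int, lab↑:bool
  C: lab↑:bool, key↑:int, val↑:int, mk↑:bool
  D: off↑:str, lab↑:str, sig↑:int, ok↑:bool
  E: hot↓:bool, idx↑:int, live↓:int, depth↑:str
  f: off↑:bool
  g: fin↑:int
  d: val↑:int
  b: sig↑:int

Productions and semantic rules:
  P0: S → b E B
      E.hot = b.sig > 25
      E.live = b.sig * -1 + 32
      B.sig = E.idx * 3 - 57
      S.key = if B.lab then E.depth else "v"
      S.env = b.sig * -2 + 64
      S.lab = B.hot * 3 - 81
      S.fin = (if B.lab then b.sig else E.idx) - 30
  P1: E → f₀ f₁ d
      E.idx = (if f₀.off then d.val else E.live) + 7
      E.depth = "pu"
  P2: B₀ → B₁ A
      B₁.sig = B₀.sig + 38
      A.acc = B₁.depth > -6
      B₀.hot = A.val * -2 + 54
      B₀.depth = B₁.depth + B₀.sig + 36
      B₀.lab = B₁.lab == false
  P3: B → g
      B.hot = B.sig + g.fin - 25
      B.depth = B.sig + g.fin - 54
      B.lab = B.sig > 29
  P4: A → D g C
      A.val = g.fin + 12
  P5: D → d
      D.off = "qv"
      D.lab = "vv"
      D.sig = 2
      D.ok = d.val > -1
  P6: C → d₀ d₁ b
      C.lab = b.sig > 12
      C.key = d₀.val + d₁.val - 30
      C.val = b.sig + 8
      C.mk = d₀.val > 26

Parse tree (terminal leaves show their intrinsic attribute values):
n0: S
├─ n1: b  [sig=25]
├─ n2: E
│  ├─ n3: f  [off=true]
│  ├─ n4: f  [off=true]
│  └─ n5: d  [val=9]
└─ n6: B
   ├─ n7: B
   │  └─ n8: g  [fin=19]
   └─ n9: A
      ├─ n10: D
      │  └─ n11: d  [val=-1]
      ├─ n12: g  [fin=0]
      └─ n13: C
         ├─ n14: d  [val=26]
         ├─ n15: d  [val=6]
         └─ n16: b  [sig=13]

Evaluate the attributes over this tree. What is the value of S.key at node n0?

"pu"

1. n1.sig = 25  [terminal]
2. n2.hot = false  [b.sig > 25]
3. n2.live = 7  [b.sig * -1 + 32]
4. n3.off = true  [terminal]
5. n4.off = true  [terminal]
6. n5.val = 9  [terminal]
7. n2.idx = 16  [(if f₀.off then d.val else E.live) + 7]
8. n2.depth = "pu"  ["pu"]
9. n6.sig = -9  [E.idx * 3 - 57]
10. n7.sig = 29  [B₀.sig + 38]
11. n8.fin = 19  [terminal]
12. n7.hot = 23  [B.sig + g.fin - 25]
13. n7.depth = -6  [B.sig + g.fin - 54]
14. n7.lab = false  [B.sig > 29]
15. n9.acc = false  [B₁.depth > -6]
16. n11.val = -1  [terminal]
17. n10.off = "qv"  ["qv"]
18. n10.lab = "vv"  ["vv"]
19. n10.sig = 2  [2]
20. n10.ok = false  [d.val > -1]
21. n12.fin = 0  [terminal]
22. n14.val = 26  [terminal]
23. n15.val = 6  [terminal]
24. n16.sig = 13  [terminal]
25. n13.lab = true  [b.sig > 12]
26. n13.key = 2  [d₀.val + d₁.val - 30]
27. n13.val = 21  [b.sig + 8]
28. n13.mk = false  [d₀.val > 26]
29. n9.val = 12  [g.fin + 12]
30. n6.hot = 30  [A.val * -2 + 54]
31. n6.depth = 21  [B₁.depth + B₀.sig + 36]
32. n6.lab = true  [B₁.lab == false]
33. n0.key = "pu"  [if B.lab then E.depth else "v"]
34. n0.env = 14  [b.sig * -2 + 64]
35. n0.lab = 9  [B.hot * 3 - 81]
36. n0.fin = -5  [(if B.lab then b.sig else E.idx) - 30]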